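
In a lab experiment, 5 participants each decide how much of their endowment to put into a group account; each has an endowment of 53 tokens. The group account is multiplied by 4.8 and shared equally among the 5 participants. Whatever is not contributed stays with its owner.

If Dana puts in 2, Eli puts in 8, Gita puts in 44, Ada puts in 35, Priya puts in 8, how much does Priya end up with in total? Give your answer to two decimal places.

Total contributed: 2 + 8 + 44 + 35 + 8 = 97.
Each receives 4.8 × 97 / 5 = 93.12 from the group account.
Priya keeps 53 − 8 = 45, so Priya's payoff is 45 + 93.12 = 138.12.

138.12 tokens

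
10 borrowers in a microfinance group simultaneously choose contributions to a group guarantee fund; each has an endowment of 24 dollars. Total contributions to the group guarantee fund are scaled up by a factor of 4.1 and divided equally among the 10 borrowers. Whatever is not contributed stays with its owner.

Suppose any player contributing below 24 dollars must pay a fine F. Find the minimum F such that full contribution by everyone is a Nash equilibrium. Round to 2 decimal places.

Given the others contribute fully, the best deviation is to contribute 0 (any partial contribution still incurs the fine and gives up units whose private return 0.4100 is below 1).
Deviating from 24 to 0 saves 24 dollars but forfeits the deviator's share of the drop in the group guarantee fund: 4.1/10 × 24 = 9.84.
So the deviation gain is 24 − 9.84 = 14.16, and the fine must be at least 14.16 dollars to wipe it out.

14.16 dollars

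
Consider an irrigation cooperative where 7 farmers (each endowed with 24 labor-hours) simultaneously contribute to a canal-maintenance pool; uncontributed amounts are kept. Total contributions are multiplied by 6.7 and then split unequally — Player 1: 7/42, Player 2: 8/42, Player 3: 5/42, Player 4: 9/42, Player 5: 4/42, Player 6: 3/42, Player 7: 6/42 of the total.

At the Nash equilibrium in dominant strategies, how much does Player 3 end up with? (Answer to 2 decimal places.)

A player with share s gets back 6.7·s per unit contributed, so full contribution is dominant for anyone with s > 1/6.7 = 0.1493 and zero contribution is dominant for anyone below.
Player 1, Player 2 and Player 4 are above the threshold, contributing 24 each; the remaining 4 contribute 0. Total contributed: 72.
Player 3 keeps 24 and receives 6.7 × 72 × 5/42 = 57.43 from the canal-maintenance pool, for a payoff of 81.43.

81.43 labor-hours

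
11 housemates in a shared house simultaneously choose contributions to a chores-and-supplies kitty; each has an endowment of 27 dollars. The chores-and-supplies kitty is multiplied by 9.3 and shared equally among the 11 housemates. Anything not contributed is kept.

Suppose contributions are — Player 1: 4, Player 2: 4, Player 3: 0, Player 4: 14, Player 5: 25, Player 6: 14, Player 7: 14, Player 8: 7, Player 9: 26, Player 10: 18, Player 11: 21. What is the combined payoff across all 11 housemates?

1517.10 dollars

Total contributed: 4 + 4 + 0 + 14 + 25 + 14 + 14 + 7 + 26 + 18 + 21 = 147; total kept: 11 × 27 − 147 = 150.
The chores-and-supplies kitty pays out 9.3 × 147 = 1367.10 in aggregate.
Group total = 150 + 1367.10 = 1517.10.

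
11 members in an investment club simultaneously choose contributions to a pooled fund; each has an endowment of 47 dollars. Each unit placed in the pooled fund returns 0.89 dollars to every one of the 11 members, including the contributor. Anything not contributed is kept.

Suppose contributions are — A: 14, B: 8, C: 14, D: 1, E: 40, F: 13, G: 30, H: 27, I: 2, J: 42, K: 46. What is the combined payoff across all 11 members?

Total contributed: 14 + 8 + 14 + 1 + 40 + 13 + 30 + 27 + 2 + 42 + 46 = 237; total kept: 11 × 47 − 237 = 280.
The pooled fund pays out 0.89 × 11 × 237 = 2320.23 in aggregate.
Group total = 280 + 2320.23 = 2600.23.

2600.23 dollars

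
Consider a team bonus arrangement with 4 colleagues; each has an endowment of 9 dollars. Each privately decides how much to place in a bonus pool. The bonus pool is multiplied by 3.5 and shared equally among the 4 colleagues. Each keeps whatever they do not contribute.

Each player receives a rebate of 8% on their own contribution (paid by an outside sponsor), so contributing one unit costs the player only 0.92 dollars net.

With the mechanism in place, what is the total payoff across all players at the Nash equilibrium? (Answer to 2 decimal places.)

Even with the mechanism, each unit contributed returns only (3.5/4) / 0.92 = 0.9511 per unit of net cost, so contributing nothing is still dominant.
Everyone keeps their endowment and the group total is 4 × 9 = 36.

36.00 dollars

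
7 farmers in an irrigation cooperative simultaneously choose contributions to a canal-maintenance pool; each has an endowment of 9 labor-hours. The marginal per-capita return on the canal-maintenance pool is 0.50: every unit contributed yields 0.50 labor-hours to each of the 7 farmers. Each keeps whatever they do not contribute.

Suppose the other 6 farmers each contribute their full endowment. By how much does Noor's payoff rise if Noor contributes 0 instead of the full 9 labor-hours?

Switching from a contribution of 9 to 0 lets Noor keep an extra 9 labor-hours, but lowers the canal-maintenance pool by 9, which costs Noor their own share of that drop: 0.50 × 9 = 4.50.
Net gain = 9 − 4.50 = 4.50. The private return per contributed unit (0.50) is below 1, so free-riding is indeed the best response regardless of what the others do.

4.50 labor-hours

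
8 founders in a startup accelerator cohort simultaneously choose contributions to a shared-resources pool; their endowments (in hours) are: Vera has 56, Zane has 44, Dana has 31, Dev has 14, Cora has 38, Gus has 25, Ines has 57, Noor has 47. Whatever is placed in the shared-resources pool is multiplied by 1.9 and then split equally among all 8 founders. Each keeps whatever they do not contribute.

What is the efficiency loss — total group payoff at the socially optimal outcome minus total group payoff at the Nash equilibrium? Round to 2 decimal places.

The private return per contributed unit is 1.9/8 = 0.2375 < 1 for every player regardless of endowment, so the Nash equilibrium is zero contribution and the group total is Σ E_j = 56 + 44 + 31 + 14 + 38 + 25 + 57 + 47 = 312.
Each contributed unit returns 1.900 to the group, so the social optimum is full contribution by everyone: group total = 1.900 × 312 = 592.80.
Efficiency loss = (1.900 − 1) × 312 = 280.80.

280.80 hours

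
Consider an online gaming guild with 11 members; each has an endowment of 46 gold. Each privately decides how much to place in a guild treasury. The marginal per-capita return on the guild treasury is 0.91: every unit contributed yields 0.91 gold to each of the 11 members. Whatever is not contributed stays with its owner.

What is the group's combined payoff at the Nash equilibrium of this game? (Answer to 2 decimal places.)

The private return per contributed unit is 0.91 < 1, so contributing 0 is dominant for every player. At the Nash equilibrium everyone keeps their 46, and the group total is 11 × 46 = 506.

506.00 gold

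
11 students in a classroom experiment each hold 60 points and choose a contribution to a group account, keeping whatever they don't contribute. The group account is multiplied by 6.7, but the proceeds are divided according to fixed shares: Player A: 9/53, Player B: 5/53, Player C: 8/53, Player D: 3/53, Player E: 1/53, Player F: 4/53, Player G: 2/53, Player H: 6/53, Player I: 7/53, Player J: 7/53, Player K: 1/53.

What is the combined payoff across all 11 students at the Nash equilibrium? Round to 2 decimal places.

1344.00 points

Each unit j contributes comes back to j as 6.7 × (j's share), so j prefers to contribute only if that share exceeds 1/6.7 = 0.1493; otherwise keeping the unit dominates.
Player A and Player C are above the threshold, contributing 60 each; the remaining 9 contribute 0. Total contributed: 120.
The group account pays out 6.7 × 120 = 804.00 in total (split across the unequal shares, but the aggregate is all that matters for the group sum).
The 9 free-riders keep 60 each, adding 540. Group total = 540 + 804.00 = 1344.00.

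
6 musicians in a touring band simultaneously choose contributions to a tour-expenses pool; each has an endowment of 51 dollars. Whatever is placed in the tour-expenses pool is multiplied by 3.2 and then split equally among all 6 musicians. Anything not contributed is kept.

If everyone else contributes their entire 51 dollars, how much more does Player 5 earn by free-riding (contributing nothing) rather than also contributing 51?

Switching from a contribution of 51 to 0 lets Player 5 keep an extra 51 dollars, but lowers the tour-expenses pool by 51, which costs Player 5 their own share of that drop: 3.2/6 × 51 = 27.20.
Net gain = 51 − 27.20 = 23.80. The private return per contributed unit (0.5333) is below 1, so free-riding is indeed the best response regardless of what the others do.

23.80 dollars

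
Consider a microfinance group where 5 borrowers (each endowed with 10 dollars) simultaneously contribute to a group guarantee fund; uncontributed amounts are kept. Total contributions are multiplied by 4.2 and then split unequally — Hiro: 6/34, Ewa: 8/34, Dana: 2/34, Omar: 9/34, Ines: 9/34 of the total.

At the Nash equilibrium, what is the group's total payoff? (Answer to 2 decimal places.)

For player j, contributing a unit is worthwhile iff 4.2 × (j's share) ≥ 1, i.e. iff j's share is at least 0.2381.
Omar and Ines are above the threshold, contributing 10 each; the remaining 3 contribute 0. Total contributed: 20.
The group guarantee fund pays out 4.2 × 20 = 84.00 in total (split across the unequal shares, but the aggregate is all that matters for the group sum).
The 3 free-riders keep 10 each, adding 30. Group total = 30 + 84.00 = 114.00.

114.00 dollars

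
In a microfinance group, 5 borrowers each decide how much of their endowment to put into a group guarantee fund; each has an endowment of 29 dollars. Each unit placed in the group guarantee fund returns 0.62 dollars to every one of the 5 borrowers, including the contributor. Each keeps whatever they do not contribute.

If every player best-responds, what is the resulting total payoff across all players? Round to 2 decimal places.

The private return per contributed unit is 0.62 < 1, so contributing 0 is dominant for every player. At the Nash equilibrium everyone keeps their 29, and the group total is 5 × 29 = 145.

145.00 dollars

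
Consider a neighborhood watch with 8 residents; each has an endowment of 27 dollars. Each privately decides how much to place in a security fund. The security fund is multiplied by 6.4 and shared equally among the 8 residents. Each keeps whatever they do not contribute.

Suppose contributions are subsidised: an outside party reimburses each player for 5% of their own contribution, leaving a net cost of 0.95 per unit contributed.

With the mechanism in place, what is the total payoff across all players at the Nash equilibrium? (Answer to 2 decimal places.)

216.00 dollars

With the mechanism, a contributed unit returns (6.4/8) / 0.95 = 0.8421 per unit of net cost — still below 1 — so contributing 0 remains dominant for every player.
Everyone keeps their endowment and the group total is 8 × 27 = 216.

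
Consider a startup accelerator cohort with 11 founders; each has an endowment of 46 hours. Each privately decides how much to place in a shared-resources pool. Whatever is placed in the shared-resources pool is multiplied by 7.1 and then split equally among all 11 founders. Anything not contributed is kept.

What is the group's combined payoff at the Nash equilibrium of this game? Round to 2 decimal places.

506.00 hours

Each contributed unit returns 7.1/11 = 0.6455 to its contributor — below 1 — so contributing 0 is dominant for every player. At the Nash equilibrium everyone keeps their 46, and the group total is 11 × 46 = 506.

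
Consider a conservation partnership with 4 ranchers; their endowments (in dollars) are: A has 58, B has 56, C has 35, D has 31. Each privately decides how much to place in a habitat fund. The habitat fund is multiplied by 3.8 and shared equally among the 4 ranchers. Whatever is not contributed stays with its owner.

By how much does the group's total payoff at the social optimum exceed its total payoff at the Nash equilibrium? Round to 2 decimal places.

504.00 dollars

The private return per contributed unit is 3.8/4 = 0.9500 < 1 for every player regardless of endowment, so the Nash equilibrium is zero contribution and the group total is Σ E_j = 58 + 56 + 35 + 31 = 180.
Each contributed unit returns 3.800 to the group, so the social optimum is full contribution by everyone: group total = 3.800 × 180 = 684.00.
Efficiency loss = (3.800 − 1) × 180 = 504.00.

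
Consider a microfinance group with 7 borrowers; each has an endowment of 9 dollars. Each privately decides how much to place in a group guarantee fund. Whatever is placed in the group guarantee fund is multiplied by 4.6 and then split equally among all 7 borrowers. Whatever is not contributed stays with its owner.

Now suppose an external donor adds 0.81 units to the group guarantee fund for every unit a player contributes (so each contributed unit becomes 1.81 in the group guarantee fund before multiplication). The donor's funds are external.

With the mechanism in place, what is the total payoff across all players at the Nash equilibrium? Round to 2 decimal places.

524.54 dollars

With the mechanism, a contributed unit returns 4.6 × 1.81 / 7 = 1.1894 per unit of net cost to the contributor — now above 1 — so contributing fully is weakly dominant for every player.
So the Nash equilibrium is full contribution by all 7; the group earns 4.6 × 1.81 × 63 = 524.54.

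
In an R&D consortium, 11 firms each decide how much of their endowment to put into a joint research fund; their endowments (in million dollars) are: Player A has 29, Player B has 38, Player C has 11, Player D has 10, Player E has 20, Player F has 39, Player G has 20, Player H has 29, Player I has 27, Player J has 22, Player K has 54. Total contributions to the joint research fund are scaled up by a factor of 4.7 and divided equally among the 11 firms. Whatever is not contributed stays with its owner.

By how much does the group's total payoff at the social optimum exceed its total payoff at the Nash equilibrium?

The private return per contributed unit is 4.7/11 = 0.4273 < 1 for every player regardless of endowment, so the Nash equilibrium is zero contribution and the group total is Σ E_j = 29 + 38 + 11 + 10 + 20 + 39 + 20 + 29 + 27 + 22 + 54 = 299.
Each contributed unit returns 4.700 to the group, so the social optimum is full contribution by everyone: group total = 4.700 × 299 = 1405.30.
Efficiency loss = (4.700 − 1) × 299 = 1106.30.

1106.30 million dollars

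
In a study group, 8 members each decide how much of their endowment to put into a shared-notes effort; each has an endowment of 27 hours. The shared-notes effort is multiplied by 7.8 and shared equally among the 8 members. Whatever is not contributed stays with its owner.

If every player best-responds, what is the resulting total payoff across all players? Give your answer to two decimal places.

Each contributed unit returns 7.8/8 = 0.9750 to its contributor — below 1 — so contributing 0 is dominant for every player. At the Nash equilibrium everyone keeps their 27, and the group total is 8 × 27 = 216.

216.00 hours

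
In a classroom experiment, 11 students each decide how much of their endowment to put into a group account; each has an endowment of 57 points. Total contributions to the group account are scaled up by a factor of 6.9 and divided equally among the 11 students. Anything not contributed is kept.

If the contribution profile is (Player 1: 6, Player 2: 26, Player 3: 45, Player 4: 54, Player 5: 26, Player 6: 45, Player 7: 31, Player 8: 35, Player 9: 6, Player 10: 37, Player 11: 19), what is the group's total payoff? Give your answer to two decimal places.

Total contributed: 6 + 26 + 45 + 54 + 26 + 45 + 31 + 35 + 6 + 37 + 19 = 330; total kept: 11 × 57 − 330 = 297.
The group account pays out 6.9 × 330 = 2277.00 in aggregate.
Group total = 297 + 2277.00 = 2574.00.

2574.00 points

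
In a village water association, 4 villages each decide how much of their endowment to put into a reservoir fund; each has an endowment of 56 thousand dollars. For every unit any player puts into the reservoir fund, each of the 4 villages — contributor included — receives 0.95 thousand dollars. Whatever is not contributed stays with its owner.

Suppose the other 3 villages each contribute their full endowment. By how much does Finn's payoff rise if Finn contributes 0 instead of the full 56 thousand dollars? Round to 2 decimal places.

Switching from a contribution of 56 to 0 lets Finn keep an extra 56 thousand dollars, but lowers the reservoir fund by 56, which costs Finn their own share of that drop: 0.95 × 56 = 53.20.
Net gain = 56 − 53.20 = 2.80. The private return per contributed unit (0.95) is below 1, so free-riding is indeed the best response regardless of what the others do.

2.80 thousand dollars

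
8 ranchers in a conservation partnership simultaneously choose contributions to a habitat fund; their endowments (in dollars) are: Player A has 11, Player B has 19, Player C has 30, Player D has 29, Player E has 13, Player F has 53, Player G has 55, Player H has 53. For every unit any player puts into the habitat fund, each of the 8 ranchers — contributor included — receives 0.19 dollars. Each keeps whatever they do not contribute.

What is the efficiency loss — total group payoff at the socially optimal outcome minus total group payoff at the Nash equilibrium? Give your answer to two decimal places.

136.76 dollars

The private return per contributed unit is 0.19 < 1 for everyone, so the Nash equilibrium is zero contribution and the group total is Σ E_j = 11 + 19 + 30 + 29 + 13 + 53 + 55 + 53 = 263.
Each contributed unit returns 1.520 to the group, so the social optimum is full contribution by everyone: group total = 1.520 × 263 = 399.76.
Efficiency loss = (1.520 − 1) × 263 = 136.76.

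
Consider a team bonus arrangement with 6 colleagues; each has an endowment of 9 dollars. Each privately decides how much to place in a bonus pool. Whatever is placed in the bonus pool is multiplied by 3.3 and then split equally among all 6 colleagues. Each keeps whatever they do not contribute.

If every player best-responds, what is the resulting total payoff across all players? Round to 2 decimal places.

54.00 dollars

Each contributed unit returns 3.3/6 = 0.5500 to its contributor — below 1 — so contributing 0 is dominant for every player. At the Nash equilibrium everyone keeps their 9, and the group total is 6 × 9 = 54.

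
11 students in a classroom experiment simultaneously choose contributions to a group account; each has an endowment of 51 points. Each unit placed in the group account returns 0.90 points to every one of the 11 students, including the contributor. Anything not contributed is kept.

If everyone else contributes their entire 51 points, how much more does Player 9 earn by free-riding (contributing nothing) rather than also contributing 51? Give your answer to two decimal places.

5.10 points

Switching from a contribution of 51 to 0 lets Player 9 keep an extra 51 points, but lowers the group account by 51, which costs Player 9 their own share of that drop: 0.90 × 51 = 45.90.
Net gain = 51 − 45.90 = 5.10. The private return per contributed unit (0.90) is below 1, so free-riding is indeed the best response regardless of what the others do.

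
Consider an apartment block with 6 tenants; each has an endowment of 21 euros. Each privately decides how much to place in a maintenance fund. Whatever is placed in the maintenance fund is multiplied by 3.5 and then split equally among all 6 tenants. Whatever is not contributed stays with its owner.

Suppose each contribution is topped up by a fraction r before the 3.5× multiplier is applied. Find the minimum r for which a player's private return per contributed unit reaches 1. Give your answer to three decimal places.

0.714

With matching at rate r, one contributed unit becomes (1 + r) in the maintenance fund and returns 3.5 × (1 + r) / 6 to the contributor.
Setting this equal to 1: 1 + r = 6/3.5 = 1.7143.
So the minimum matching rate is r = 1.7143 − 1 = 0.714.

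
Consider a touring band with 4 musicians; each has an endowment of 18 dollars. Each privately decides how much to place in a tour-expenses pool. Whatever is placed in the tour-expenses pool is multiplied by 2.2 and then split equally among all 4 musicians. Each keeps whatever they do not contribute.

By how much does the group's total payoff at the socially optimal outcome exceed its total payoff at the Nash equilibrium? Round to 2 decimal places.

86.40 dollars

Each contributed unit returns 2.2/4 = 0.5500 to its contributor — below 1 — so contributing 0 is dominant for every player. At the Nash equilibrium everyone keeps their 18, and the group total is 4 × 18 = 72.
Each contributed unit returns 2.200 to the group as a whole (0.5500 to each of 4 players), which exceeds 1, so the social optimum is full contribution: group total = 2.200 × 72 = 158.40.
Efficiency loss = 158.40 − 72 = 86.40.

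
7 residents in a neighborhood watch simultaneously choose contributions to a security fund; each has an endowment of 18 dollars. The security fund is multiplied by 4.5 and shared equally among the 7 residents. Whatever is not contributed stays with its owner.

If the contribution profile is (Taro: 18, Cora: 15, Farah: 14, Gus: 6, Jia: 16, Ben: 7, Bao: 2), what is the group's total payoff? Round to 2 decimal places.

Total contributed: 18 + 15 + 14 + 6 + 16 + 7 + 2 = 78; total kept: 7 × 18 − 78 = 48.
The security fund pays out 4.5 × 78 = 351.00 in aggregate.
Group total = 48 + 351.00 = 399.00.

399.00 dollars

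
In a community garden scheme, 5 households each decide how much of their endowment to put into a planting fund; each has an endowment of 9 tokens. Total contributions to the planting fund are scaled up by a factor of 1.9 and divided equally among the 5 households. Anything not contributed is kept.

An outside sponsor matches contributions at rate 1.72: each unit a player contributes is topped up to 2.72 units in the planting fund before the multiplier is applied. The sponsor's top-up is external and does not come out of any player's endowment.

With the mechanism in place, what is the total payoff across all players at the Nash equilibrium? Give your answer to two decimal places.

Under the mechanism each unit contributed yields 1.9 × 2.72 / 5 = 1.0336 back to its contributor per unit of net cost, which exceeds 1, making full contribution the dominant choice for everyone.
At the Nash equilibrium everyone contributes 9. Group total payoff = 1.9 × 2.72 × 45 = 232.56.

232.56 tokens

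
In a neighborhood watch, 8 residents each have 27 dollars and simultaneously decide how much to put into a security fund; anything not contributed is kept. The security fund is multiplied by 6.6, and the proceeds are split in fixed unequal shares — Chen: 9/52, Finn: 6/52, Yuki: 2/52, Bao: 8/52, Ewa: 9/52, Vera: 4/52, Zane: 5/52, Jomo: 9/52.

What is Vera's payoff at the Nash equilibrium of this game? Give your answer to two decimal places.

Each unit j contributes comes back to j as 6.6 × (j's share), so j prefers to contribute only if that share exceeds 1/6.6 = 0.1515; otherwise keeping the unit dominates.
The shares above 0.1515 belong to Chen, Bao, Ewa and Jomo, contributing 27 each; the remaining 4 contribute 0. Total contributed: 108.
Vera keeps 27 and receives 6.6 × 108 × 4/52 = 54.83 from the security fund, for a payoff of 81.83.

81.83 dollars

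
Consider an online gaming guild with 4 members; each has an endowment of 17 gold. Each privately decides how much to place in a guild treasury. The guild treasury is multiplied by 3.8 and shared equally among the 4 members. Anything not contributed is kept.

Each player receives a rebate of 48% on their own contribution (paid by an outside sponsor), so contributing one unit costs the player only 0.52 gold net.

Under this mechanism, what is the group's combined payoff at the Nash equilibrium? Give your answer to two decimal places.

291.04 gold

With the mechanism, a contributed unit returns (3.8/4) / 0.52 = 1.8269 per unit of net cost to the contributor — now above 1 — so contributing fully is weakly dominant for every player.
So the Nash equilibrium is full contribution by all 4; the group earns 4 × (17 × 0.48 + 3.8 × 17) = 291.04.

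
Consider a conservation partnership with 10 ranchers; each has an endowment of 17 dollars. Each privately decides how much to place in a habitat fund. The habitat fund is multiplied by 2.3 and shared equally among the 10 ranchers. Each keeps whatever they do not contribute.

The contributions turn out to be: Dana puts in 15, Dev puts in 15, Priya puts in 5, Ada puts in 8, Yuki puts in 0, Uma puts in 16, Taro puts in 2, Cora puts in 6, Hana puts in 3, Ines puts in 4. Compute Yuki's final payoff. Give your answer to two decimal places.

Total contributed: 15 + 15 + 5 + 8 + 0 + 16 + 2 + 6 + 3 + 4 = 74.
Each receives 2.3 × 74 / 10 = 17.02 from the habitat fund.
Yuki keeps 17 − 0 = 17, so Yuki's payoff is 17 + 17.02 = 34.02.

34.02 dollars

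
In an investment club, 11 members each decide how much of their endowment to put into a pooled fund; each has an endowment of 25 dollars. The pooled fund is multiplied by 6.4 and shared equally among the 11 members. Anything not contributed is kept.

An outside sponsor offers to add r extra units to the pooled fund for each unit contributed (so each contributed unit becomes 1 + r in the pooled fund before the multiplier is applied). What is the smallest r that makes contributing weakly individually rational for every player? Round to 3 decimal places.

With matching at rate r, one contributed unit becomes (1 + r) in the pooled fund and returns 6.4 × (1 + r) / 11 to the contributor.
Setting this equal to 1: 1 + r = 11/6.4 = 1.7188.
So the minimum matching rate is r = 1.7188 − 1 = 0.719.

0.719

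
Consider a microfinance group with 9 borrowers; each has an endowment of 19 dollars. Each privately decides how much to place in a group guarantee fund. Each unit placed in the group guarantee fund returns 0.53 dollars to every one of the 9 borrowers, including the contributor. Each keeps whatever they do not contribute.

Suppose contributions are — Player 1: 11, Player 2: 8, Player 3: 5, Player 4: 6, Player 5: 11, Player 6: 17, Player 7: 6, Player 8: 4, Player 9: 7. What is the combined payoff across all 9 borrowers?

Total contributed: 11 + 8 + 5 + 6 + 11 + 17 + 6 + 4 + 7 = 75; total kept: 9 × 19 − 75 = 96.
The group guarantee fund pays out 0.53 × 9 × 75 = 357.75 in aggregate.
Group total = 96 + 357.75 = 453.75.

453.75 dollars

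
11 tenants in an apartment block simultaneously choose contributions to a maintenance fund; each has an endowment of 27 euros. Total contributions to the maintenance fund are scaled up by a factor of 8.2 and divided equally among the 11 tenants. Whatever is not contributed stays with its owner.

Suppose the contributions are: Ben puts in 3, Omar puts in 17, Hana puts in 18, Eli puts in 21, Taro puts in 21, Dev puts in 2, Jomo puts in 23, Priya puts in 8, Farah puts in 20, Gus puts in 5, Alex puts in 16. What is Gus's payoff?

136.80 euros

Total contributed: 3 + 17 + 18 + 21 + 21 + 2 + 23 + 8 + 20 + 5 + 16 = 154.
Each receives 8.2 × 154 / 11 = 114.80 from the maintenance fund.
Gus keeps 27 − 5 = 22, so Gus's payoff is 22 + 114.80 = 136.80.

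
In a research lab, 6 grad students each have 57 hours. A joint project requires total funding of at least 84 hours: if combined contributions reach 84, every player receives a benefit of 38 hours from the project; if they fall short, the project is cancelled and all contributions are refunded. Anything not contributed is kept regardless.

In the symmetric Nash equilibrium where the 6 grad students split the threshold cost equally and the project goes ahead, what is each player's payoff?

81 hours

Equal share of the threshold: 84/6 = 14.
At this profile no one gains by cutting their contribution: any cut drops the total below 84, the project is cancelled, contributions are refunded, and the deviator ends with 57, which is less than 57 − 14 + 38 = 81. Contributing more than 14 just wastes the excess. So contributing exactly 14 is a best response.
Each player's payoff: 57 − 14 + 38 = 81.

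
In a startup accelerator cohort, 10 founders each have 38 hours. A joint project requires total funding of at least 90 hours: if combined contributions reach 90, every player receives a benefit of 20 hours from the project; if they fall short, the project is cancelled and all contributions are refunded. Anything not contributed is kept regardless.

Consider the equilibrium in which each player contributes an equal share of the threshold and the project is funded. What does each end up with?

Equal share of the threshold: 90/10 = 9.
At this profile no one gains by cutting their contribution: any cut drops the total below 90, the project is cancelled, contributions are refunded, and the deviator ends with 38, which is less than 38 − 9 + 20 = 49. Contributing more than 9 just wastes the excess. So contributing exactly 9 is a best response.
Each player's payoff: 38 − 9 + 20 = 49.

49 hours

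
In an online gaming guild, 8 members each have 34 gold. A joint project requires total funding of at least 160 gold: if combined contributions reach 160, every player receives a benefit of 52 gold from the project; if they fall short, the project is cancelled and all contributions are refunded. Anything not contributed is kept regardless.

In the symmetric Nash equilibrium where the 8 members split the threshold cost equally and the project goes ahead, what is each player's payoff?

66 gold

Equal share of the threshold: 160/8 = 20.
At this profile no one gains by cutting their contribution: any cut drops the total below 160, the project is cancelled, contributions are refunded, and the deviator ends with 34, which is less than 34 − 20 + 52 = 66. Contributing more than 20 just wastes the excess. So contributing exactly 20 is a best response.
Each player's payoff: 34 − 20 + 52 = 66.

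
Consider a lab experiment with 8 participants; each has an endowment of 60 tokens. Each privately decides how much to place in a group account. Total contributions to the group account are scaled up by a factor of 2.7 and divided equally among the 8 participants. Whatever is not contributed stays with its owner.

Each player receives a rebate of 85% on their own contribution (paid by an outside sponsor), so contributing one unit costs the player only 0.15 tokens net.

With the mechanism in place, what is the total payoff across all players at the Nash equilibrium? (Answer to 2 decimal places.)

Under the mechanism each unit contributed yields (2.7/8) / 0.15 = 2.2500 back to its contributor per unit of net cost, which exceeds 1, making full contribution the dominant choice for everyone.
So the Nash equilibrium is full contribution by all 8; the group earns 8 × (60 × 0.85 + 2.7 × 60) = 1704.00.

1704.00 tokens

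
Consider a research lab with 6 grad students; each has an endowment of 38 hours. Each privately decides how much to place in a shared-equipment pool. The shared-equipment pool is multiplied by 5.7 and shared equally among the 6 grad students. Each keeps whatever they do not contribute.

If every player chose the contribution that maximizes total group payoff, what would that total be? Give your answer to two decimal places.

Each contributed unit returns 5.700 to the group as a whole (0.9500 to each of 6 players), which exceeds 1, so the social optimum is full contribution: group total = 5.700 × 228 = 1299.60.

1299.60 hours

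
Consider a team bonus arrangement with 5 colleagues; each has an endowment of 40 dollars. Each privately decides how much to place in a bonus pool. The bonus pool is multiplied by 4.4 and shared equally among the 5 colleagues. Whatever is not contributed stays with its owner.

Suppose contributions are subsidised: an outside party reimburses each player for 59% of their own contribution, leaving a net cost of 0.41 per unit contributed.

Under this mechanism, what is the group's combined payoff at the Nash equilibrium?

998.00 dollars

Under the mechanism each unit contributed yields (4.4/5) / 0.41 = 2.1463 back to its contributor per unit of net cost, which exceeds 1, making full contribution the dominant choice for everyone.
At the Nash equilibrium everyone contributes 40. Group total payoff = 5 × (40 × 0.59 + 4.4 × 40) = 998.00.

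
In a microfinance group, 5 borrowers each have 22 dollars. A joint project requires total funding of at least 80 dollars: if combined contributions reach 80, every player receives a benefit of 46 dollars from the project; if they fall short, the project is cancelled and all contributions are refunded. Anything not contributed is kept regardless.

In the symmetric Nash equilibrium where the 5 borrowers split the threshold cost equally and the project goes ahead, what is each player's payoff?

Equal share of the threshold: 80/5 = 16.
At this profile no one gains by cutting their contribution: any cut drops the total below 80, the project is cancelled, contributions are refunded, and the deviator ends with 22, which is less than 22 − 16 + 46 = 52. Contributing more than 16 just wastes the excess. So contributing exactly 16 is a best response.
Each player's payoff: 22 − 16 + 46 = 52.

52 dollars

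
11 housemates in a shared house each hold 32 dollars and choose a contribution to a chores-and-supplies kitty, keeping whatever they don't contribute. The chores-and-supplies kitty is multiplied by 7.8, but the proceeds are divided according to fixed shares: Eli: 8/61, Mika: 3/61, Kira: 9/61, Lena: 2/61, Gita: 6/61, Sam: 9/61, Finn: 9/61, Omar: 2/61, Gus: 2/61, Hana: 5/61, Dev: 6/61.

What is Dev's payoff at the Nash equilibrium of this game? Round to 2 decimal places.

Player j's private return per contributed unit is 7.8 × (j's share). Contributing is weakly dominant for j when that share is at least 1/7.8 = 0.1282, and contributing 0 is dominant otherwise.
Eli, Kira, Sam and Finn clear that bar, contributing 32 each; the remaining 7 contribute 0. Total contributed: 128.
Dev keeps 32 and receives 7.8 × 128 × 6/61 = 98.20 from the chores-and-supplies kitty, for a payoff of 130.20.

130.20 dollars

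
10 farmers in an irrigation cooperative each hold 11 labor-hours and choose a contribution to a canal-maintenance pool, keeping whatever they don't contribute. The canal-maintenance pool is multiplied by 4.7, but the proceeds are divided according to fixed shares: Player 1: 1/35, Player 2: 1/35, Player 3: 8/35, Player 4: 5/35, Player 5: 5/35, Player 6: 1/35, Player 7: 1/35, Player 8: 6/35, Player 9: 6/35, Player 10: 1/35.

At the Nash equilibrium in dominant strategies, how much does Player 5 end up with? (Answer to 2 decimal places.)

18.39 labor-hours

For player j, contributing a unit is worthwhile iff 4.7 × (j's share) ≥ 1, i.e. iff j's share is at least 0.2128.
The only share above 0.2128 is Player 3's 8/35, contributing 11; the remaining 9 contribute 0. Total contributed: 11.
Player 5 keeps 11 and receives 4.7 × 11 × 5/35 = 7.39 from the canal-maintenance pool, for a payoff of 18.39.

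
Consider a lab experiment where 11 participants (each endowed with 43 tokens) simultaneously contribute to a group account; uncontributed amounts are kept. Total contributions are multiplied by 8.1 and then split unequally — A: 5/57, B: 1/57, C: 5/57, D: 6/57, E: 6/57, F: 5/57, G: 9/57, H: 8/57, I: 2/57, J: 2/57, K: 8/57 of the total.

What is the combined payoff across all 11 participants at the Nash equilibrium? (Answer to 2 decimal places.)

For player j, contributing a unit is worthwhile iff 8.1 × (j's share) ≥ 1, i.e. iff j's share is at least 0.1235.
The shares above 0.1235 belong to G, H and K, contributing 43 each; the remaining 8 contribute 0. Total contributed: 129.
The group account pays out 8.1 × 129 = 1044.90 in total (split across the unequal shares, but the aggregate is all that matters for the group sum).
The 8 free-riders keep 43 each, adding 344. Group total = 344 + 1044.90 = 1388.90.

1388.90 tokens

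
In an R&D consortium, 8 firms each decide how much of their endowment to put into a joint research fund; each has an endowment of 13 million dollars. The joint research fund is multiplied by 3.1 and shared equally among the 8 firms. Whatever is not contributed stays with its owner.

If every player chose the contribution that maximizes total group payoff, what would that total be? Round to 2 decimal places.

Each contributed unit returns 3.100 to the group as a whole (0.3875 to each of 8 players), which exceeds 1, so the social optimum is full contribution: group total = 3.100 × 104 = 322.40.

322.40 million dollars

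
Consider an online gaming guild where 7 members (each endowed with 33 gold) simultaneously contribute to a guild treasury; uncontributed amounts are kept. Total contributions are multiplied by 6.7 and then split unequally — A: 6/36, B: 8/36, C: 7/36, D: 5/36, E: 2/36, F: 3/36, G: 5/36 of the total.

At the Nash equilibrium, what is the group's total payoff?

A player with share s gets back 6.7·s per unit contributed, so full contribution is dominant for anyone with s > 1/6.7 = 0.1493 and zero contribution is dominant for anyone below.
A, B and C are above the threshold, contributing 33 each; the remaining 4 contribute 0. Total contributed: 99.
The guild treasury pays out 6.7 × 99 = 663.30 in total (split across the unequal shares, but the aggregate is all that matters for the group sum).
The 4 free-riders keep 33 each, adding 132. Group total = 132 + 663.30 = 795.30.

795.30 gold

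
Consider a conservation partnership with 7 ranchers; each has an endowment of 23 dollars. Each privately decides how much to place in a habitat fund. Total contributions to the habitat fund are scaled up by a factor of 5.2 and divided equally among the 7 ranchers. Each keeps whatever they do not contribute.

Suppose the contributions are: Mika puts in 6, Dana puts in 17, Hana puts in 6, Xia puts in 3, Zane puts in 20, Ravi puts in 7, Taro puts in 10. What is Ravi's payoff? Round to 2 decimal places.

Total contributed: 6 + 17 + 6 + 3 + 20 + 7 + 10 = 69.
Each receives 5.2 × 69 / 7 = 51.26 from the habitat fund.
Ravi keeps 23 − 7 = 16, so Ravi's payoff is 16 + 51.26 = 67.26.

67.26 dollars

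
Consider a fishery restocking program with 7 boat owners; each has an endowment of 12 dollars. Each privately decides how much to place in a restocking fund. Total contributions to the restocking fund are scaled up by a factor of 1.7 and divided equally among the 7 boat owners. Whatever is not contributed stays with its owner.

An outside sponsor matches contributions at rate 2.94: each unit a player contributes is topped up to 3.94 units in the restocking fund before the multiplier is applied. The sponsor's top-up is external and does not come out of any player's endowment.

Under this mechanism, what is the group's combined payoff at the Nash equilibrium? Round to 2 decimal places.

With the mechanism, a contributed unit returns 1.7 × 3.94 / 7 = 0.9569 per unit of net cost — still below 1 — so contributing 0 remains dominant for every player.
Everyone keeps their endowment and the group total is 7 × 12 = 84.

84.00 dollars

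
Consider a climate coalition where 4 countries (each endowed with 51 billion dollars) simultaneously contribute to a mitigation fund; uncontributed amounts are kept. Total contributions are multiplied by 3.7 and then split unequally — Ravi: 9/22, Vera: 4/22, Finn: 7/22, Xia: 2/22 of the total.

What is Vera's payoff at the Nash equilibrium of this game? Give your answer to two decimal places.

119.62 billion dollars

A player with share s gets back 3.7·s per unit contributed, so full contribution is dominant for anyone with s > 1/3.7 = 0.2703 and zero contribution is dominant for anyone below.
The shares above 0.2703 belong to Ravi and Finn, contributing 51 each; the remaining 2 contribute 0. Total contributed: 102.
Vera keeps 51 and receives 3.7 × 102 × 4/22 = 68.62 from the mitigation fund, for a payoff of 119.62.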